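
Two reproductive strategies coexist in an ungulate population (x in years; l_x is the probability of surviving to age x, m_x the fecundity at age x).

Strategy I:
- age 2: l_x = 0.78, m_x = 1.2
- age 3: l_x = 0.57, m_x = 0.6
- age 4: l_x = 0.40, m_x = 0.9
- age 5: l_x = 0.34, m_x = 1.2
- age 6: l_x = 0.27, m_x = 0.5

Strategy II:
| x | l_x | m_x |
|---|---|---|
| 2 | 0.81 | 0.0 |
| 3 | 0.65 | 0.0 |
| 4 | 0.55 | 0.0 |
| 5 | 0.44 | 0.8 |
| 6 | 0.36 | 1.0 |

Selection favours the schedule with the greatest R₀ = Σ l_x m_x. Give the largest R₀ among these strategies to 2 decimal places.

2.18

Strategy I: R₀ = 0.78×1.2 + 0.57×0.6 + 0.40×0.9 + 0.34×1.2 + 0.27×0.5 = 2.1810
Strategy II: R₀ = 0.81×0.0 + 0.65×0.0 + 0.55×0.0 + 0.44×0.8 + 0.36×1.0 = 0.7120
Highest R₀: strategy I with 2.1810.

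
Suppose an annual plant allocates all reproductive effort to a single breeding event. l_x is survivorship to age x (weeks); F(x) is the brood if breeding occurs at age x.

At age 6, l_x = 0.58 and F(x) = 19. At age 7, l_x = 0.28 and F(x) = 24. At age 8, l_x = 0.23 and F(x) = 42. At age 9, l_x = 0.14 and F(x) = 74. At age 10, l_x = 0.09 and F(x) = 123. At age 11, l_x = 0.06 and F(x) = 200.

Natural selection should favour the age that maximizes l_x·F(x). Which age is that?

11

Expected offspring if breeding at age x = l_x × F(x):
  age 6: 0.58 × 19 = 11.020
  age 7: 0.28 × 24 = 6.720
  age 8: 0.23 × 42 = 9.660
  age 9: 0.14 × 74 = 10.360
  age 10: 0.09 × 123 = 11.070
  age 11: 0.06 × 200 = 12.000
Maximum at age 11 (12.000).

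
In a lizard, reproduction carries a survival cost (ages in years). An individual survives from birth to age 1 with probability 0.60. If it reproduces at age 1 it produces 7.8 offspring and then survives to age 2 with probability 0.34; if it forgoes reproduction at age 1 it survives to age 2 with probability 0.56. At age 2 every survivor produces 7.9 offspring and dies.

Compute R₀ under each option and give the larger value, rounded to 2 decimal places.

breed at age 1: R₀ = 0.60 × (7.8 + 0.34 × 7.9) = 0.60 × 10.4860 = 6.2916
delay to age 2: R₀ = 0.60 × (0.56 × 7.9) = 0.60 × 4.4240 = 2.6544
Higher: breed at age 1 (6.2916).

6.29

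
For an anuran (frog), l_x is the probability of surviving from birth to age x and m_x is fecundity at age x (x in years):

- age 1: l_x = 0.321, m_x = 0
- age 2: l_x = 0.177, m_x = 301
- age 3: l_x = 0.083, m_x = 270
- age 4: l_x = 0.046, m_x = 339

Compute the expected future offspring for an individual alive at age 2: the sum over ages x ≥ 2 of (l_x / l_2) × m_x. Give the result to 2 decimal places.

515.71

l_2 = 0.177. Conditional survival from age 2 to x is l_x / l_2.
  x=2: (0.177/0.177) × 301 = 301.0000
  x=3: (0.083/0.177) × 270 = 126.6102
  x=4: (0.046/0.177) × 339 = 88.1017
Sum = 301.0000 + 126.6102 + 88.1017 = 515.7119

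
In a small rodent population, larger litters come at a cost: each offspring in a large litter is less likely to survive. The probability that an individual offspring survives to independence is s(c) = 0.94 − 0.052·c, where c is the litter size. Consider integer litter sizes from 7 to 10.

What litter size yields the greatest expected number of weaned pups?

Expected weaned pups = c × s(c):
  c=7: 7 × 0.576 = 4.032
  c=8: 8 × 0.524 = 4.192
  c=9: 9 × 0.472 = 4.248
  c=10: 10 × 0.420 = 4.200
Maximum at c = 9 (4.248 weaned pups).

9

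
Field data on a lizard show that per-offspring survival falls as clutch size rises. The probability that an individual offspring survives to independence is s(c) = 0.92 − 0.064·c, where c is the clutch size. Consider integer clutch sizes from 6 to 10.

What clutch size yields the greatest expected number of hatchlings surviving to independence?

Expected hatchlings surviving to independence = c × s(c):
  c=6: 6 × 0.536 = 3.216
  c=7: 7 × 0.472 = 3.304
  c=8: 8 × 0.408 = 3.264
  c=9: 9 × 0.344 = 3.096
  c=10: 10 × 0.280 = 2.800
Maximum at c = 7 (3.304 hatchlings surviving to independence).

7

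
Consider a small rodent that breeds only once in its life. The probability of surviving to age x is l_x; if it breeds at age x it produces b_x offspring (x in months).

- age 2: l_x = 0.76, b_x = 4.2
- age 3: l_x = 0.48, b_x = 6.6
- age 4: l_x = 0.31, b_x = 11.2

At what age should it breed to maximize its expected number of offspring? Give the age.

Expected offspring if breeding at age x = l_x × b_x:
  age 2: 0.76 × 4.2 = 3.192
  age 3: 0.48 × 6.6 = 3.168
  age 4: 0.31 × 11.2 = 3.472
Maximum at age 4 (3.472).

4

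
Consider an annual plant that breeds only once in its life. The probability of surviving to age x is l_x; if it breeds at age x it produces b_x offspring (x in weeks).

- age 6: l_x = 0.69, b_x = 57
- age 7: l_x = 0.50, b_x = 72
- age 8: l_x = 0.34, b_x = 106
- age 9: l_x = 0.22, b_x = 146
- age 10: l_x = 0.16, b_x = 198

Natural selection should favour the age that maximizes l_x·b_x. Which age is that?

6

Expected offspring if breeding at age x = l_x × b_x:
  age 6: 0.69 × 57 = 39.330
  age 7: 0.50 × 72 = 36.000
  age 8: 0.34 × 106 = 36.040
  age 9: 0.22 × 146 = 32.120
  age 10: 0.16 × 198 = 31.680
Maximum at age 6 (39.330).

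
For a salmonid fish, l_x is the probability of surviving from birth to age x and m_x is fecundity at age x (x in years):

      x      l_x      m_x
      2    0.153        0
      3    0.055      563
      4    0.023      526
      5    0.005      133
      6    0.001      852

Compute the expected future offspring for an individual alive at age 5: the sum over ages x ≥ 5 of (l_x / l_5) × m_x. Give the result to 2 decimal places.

l_5 = 0.005. Conditional survival from age 5 to x is l_x / l_5.
  x=5: (0.005/0.005) × 133 = 133.0000
  x=6: (0.001/0.005) × 852 = 170.4000
Sum = 133.0000 + 170.4000 = 303.4000

303.40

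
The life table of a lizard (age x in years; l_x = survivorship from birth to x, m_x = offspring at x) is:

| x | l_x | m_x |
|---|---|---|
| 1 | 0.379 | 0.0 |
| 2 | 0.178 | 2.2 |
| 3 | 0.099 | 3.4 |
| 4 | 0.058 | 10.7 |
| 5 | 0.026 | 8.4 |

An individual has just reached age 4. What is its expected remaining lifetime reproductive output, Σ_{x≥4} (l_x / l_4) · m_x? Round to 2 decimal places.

14.47

l_4 = 0.058. Conditional survival from age 4 to x is l_x / l_4.
  x=4: (0.058/0.058) × 10.7 = 10.7000
  x=5: (0.026/0.058) × 8.4 = 3.7655
Sum = 10.7000 + 3.7655 = 14.4655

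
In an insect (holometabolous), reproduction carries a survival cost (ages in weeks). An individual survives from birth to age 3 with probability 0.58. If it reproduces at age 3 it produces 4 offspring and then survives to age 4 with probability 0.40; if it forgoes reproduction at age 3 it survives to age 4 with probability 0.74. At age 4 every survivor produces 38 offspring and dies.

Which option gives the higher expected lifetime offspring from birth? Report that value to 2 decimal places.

16.31

breed at age 3: R₀ = 0.58 × (4 + 0.40 × 38) = 0.58 × 19.2000 = 11.1360
delay to age 4: R₀ = 0.58 × (0.74 × 38) = 0.58 × 28.1200 = 16.3096
Higher: delay to age 4 (16.3096).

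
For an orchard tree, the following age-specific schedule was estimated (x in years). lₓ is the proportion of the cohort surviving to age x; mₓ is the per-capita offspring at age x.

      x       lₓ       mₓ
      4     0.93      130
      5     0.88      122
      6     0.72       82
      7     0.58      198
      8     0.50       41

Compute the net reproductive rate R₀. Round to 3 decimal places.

R₀ = Σ lₓ mₓ:
  age 4: 0.93 × 130 = 120.9000
  age 5: 0.88 × 122 = 107.3600
  age 6: 0.72 × 82 = 59.0400
  age 7: 0.58 × 198 = 114.8400
  age 8: 0.50 × 41 = 20.5000
R₀ = 120.9000 + 107.3600 + 59.0400 + 114.8400 + 20.5000 = 422.6400

422.640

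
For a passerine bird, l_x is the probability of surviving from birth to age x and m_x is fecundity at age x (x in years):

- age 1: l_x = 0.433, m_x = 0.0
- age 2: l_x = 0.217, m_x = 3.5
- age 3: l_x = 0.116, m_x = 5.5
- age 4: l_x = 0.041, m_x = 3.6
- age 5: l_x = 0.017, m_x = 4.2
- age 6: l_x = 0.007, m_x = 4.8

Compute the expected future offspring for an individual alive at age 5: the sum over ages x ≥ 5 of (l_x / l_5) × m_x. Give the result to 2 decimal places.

6.18

l_5 = 0.017. Conditional survival from age 5 to x is l_x / l_5.
  x=5: (0.017/0.017) × 4.2 = 4.2000
  x=6: (0.007/0.017) × 4.8 = 1.9765
Sum = 4.2000 + 1.9765 = 6.1765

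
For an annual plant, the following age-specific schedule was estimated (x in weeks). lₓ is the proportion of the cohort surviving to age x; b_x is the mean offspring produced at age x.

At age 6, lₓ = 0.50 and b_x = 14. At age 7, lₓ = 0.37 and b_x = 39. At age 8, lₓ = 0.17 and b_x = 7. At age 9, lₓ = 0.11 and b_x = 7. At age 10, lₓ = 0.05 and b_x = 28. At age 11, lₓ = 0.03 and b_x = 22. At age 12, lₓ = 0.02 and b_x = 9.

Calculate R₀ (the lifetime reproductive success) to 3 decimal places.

25.630

R₀ = Σ lₓ b_x:
  age 6: 0.50 × 14 = 7.0000
  age 7: 0.37 × 39 = 14.4300
  age 8: 0.17 × 7 = 1.1900
  age 9: 0.11 × 7 = 0.7700
  age 10: 0.05 × 28 = 1.4000
  age 11: 0.03 × 22 = 0.6600
  age 12: 0.02 × 9 = 0.1800
R₀ = 7.0000 + 14.4300 + 1.1900 + 0.7700 + 1.4000 + 0.6600 + 0.1800 = 25.6300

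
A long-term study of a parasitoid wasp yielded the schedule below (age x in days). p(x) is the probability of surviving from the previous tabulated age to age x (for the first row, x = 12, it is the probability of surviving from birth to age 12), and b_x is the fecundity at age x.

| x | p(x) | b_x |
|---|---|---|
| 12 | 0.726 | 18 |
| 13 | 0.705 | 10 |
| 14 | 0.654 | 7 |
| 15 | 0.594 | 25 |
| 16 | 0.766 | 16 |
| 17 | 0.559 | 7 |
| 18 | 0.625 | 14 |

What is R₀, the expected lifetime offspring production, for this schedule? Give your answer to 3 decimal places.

Survivorship from birth: l_x = p_12·p_13·…·p_x.
  l_12 = 0.72600
  l_13 = 0.51183
  l_14 = 0.33474
  l_15 = 0.19883
  l_16 = 0.15231
  l_17 = 0.08514
  l_18 = 0.05321
R₀ = Σ l_x b_x:
  age 12: 0.72600 × 18 = 13.0680
  age 13: 0.51183 × 10 = 5.1183
  age 14: 0.33474 × 7 = 2.3432
  age 15: 0.19883 × 25 = 4.9707
  age 16: 0.15231 × 16 = 2.4370
  age 17: 0.08514 × 7 = 0.5960
  age 18: 0.05321 × 14 = 0.7449
R₀ = 13.0680 + 5.1183 + 2.3432 + 4.9707 + 2.4370 + 0.5960 + 0.7449 = 29.2781

29.278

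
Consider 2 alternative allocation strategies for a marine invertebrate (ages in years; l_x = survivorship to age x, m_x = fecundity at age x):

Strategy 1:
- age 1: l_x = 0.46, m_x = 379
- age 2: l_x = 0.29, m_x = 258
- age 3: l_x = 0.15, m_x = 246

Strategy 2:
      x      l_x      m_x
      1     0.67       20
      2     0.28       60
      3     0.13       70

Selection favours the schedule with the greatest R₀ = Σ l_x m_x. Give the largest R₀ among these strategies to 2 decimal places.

Strategy 1: R₀ = 0.46×379 + 0.29×258 + 0.15×246 = 286.0600
Strategy 2: R₀ = 0.67×20 + 0.28×60 + 0.13×70 = 39.3000
Highest R₀: strategy 1 with 286.0600.

286.06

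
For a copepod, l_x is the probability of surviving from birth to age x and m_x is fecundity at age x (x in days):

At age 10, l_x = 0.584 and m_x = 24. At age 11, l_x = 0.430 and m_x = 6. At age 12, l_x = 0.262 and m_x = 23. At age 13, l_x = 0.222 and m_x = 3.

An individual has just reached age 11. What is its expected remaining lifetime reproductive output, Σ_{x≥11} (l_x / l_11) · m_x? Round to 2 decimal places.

21.56

l_11 = 0.430. Conditional survival from age 11 to x is l_x / l_11.
  x=11: (0.430/0.430) × 6 = 6.0000
  x=12: (0.262/0.430) × 23 = 14.0140
  x=13: (0.222/0.430) × 3 = 1.5488
Sum = 6.0000 + 14.0140 + 1.5488 = 21.5628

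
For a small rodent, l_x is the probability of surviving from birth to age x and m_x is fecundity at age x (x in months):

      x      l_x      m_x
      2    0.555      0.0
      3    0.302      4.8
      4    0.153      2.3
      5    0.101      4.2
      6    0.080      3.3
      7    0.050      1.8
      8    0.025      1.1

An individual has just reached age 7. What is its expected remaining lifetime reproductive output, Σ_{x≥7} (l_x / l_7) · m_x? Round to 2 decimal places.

l_7 = 0.050. Conditional survival from age 7 to x is l_x / l_7.
  x=7: (0.050/0.050) × 1.8 = 1.8000
  x=8: (0.025/0.050) × 1.1 = 0.5500
Sum = 1.8000 + 0.5500 = 2.3500

2.35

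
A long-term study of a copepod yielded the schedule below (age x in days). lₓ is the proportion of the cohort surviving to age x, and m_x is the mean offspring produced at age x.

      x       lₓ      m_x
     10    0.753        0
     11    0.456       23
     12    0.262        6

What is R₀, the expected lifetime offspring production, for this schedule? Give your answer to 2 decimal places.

R₀ = Σ lₓ m_x:
  age 10: 0.753 × 0 = 0.0000
  age 11: 0.456 × 23 = 10.4880
  age 12: 0.262 × 6 = 1.5720
R₀ = 0.0000 + 10.4880 + 1.5720 = 12.0600

12.06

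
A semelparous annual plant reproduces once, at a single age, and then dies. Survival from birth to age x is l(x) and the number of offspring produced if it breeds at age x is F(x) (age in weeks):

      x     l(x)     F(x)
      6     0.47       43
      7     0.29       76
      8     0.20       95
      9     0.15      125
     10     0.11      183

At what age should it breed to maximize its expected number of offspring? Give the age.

7

Expected offspring if breeding at age x = l(x) × F(x):
  age 6: 0.47 × 43 = 20.210
  age 7: 0.29 × 76 = 22.040
  age 8: 0.20 × 95 = 19.000
  age 9: 0.15 × 125 = 18.750
  age 10: 0.11 × 183 = 20.130
Maximum at age 7 (22.040).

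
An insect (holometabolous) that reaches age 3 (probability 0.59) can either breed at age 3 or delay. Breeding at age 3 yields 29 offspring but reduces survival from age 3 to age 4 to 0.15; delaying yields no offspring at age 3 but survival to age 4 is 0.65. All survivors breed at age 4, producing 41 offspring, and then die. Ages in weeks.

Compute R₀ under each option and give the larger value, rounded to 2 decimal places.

20.74

breed at age 3: R₀ = 0.59 × (29 + 0.15 × 41) = 0.59 × 35.1500 = 20.7385
delay to age 4: R₀ = 0.59 × (0.65 × 41) = 0.59 × 26.6500 = 15.7235
Higher: breed at age 3 (20.7385).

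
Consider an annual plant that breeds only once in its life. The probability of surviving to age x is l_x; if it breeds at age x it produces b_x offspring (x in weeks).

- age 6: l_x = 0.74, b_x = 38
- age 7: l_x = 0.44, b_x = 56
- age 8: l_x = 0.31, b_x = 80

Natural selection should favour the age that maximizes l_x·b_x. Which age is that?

Expected offspring if breeding at age x = l_x × b_x:
  age 6: 0.74 × 38 = 28.120
  age 7: 0.44 × 56 = 24.640
  age 8: 0.31 × 80 = 24.800
Maximum at age 6 (28.120).

6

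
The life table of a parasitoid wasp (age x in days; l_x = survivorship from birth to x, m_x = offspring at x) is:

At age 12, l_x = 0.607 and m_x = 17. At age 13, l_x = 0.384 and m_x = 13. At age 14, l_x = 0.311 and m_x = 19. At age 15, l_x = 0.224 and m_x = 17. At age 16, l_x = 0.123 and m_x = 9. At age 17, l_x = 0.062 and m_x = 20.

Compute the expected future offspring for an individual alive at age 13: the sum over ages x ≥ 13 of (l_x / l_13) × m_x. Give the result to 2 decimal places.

44.42

l_13 = 0.384. Conditional survival from age 13 to x is l_x / l_13.
  x=13: (0.384/0.384) × 13 = 13.0000
  x=14: (0.311/0.384) × 19 = 15.3880
  x=15: (0.224/0.384) × 17 = 9.9167
  x=16: (0.123/0.384) × 9 = 2.8828
  x=17: (0.062/0.384) × 20 = 3.2292
Sum = 13.0000 + 15.3880 + 9.9167 + 2.8828 + 3.2292 = 44.4167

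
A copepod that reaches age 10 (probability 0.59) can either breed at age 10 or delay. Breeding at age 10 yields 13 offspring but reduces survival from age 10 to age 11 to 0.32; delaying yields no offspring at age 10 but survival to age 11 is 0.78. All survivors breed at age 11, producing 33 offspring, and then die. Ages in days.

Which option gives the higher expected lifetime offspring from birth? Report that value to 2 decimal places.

breed at age 10: R₀ = 0.59 × (13 + 0.32 × 33) = 0.59 × 23.5600 = 13.9004
delay to age 11: R₀ = 0.59 × (0.78 × 33) = 0.59 × 25.7400 = 15.1866
Higher: delay to age 11 (15.1866).

15.19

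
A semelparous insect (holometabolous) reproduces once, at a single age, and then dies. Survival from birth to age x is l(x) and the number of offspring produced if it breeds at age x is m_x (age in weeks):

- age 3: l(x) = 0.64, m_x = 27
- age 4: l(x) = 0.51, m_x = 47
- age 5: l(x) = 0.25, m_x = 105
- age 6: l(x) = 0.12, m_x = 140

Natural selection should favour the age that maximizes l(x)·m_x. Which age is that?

5

Expected offspring if breeding at age x = l(x) × m_x:
  age 3: 0.64 × 27 = 17.280
  age 4: 0.51 × 47 = 23.970
  age 5: 0.25 × 105 = 26.250
  age 6: 0.12 × 140 = 16.800
Maximum at age 5 (26.250).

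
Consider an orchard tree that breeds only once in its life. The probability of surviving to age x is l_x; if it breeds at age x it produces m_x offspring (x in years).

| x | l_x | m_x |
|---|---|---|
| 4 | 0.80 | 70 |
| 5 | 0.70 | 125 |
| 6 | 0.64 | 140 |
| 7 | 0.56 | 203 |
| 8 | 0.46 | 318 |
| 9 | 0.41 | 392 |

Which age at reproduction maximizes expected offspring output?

Expected offspring if breeding at age x = l_x × m_x:
  age 4: 0.80 × 70 = 56.000
  age 5: 0.70 × 125 = 87.500
  age 6: 0.64 × 140 = 89.600
  age 7: 0.56 × 203 = 113.680
  age 8: 0.46 × 318 = 146.280
  age 9: 0.41 × 392 = 160.720
Maximum at age 9 (160.720).

9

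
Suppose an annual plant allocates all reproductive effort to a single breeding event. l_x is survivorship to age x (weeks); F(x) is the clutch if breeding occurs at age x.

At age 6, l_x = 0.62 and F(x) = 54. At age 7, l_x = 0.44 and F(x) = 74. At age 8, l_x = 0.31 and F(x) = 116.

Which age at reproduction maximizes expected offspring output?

Expected offspring if breeding at age x = l_x × F(x):
  age 6: 0.62 × 54 = 33.480
  age 7: 0.44 × 74 = 32.560
  age 8: 0.31 × 116 = 35.960
Maximum at age 8 (35.960).

8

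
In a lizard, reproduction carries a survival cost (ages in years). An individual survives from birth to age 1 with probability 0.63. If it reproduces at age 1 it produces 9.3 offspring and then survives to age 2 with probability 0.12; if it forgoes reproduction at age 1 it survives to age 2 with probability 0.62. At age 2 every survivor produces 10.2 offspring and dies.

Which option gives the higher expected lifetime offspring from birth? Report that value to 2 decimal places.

breed at age 1: R₀ = 0.63 × (9.3 + 0.12 × 10.2) = 0.63 × 10.5240 = 6.6301
delay to age 2: R₀ = 0.63 × (0.62 × 10.2) = 0.63 × 6.3240 = 3.9841
Higher: breed at age 1 (6.6301).

6.63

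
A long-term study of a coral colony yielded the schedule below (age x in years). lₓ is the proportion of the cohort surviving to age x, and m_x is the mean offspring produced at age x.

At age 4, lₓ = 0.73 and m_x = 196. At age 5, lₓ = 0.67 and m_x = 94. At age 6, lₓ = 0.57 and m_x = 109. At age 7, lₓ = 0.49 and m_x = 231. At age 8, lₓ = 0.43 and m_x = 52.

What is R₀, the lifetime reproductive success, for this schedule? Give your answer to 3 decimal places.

403.740

R₀ = Σ lₓ m_x:
  age 4: 0.73 × 196 = 143.0800
  age 5: 0.67 × 94 = 62.9800
  age 6: 0.57 × 109 = 62.1300
  age 7: 0.49 × 231 = 113.1900
  age 8: 0.43 × 52 = 22.3600
R₀ = 143.0800 + 62.9800 + 62.1300 + 113.1900 + 22.3600 = 403.7400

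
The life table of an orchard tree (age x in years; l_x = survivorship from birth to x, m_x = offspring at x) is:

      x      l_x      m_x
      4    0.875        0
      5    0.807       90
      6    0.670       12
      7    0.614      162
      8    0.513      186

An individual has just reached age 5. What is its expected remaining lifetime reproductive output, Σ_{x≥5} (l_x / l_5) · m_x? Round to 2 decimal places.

l_5 = 0.807. Conditional survival from age 5 to x is l_x / l_5.
  x=5: (0.807/0.807) × 90 = 90.0000
  x=6: (0.670/0.807) × 12 = 9.9628
  x=7: (0.614/0.807) × 162 = 123.2565
  x=8: (0.513/0.807) × 186 = 118.2379
Sum = 90.0000 + 9.9628 + 123.2565 + 118.2379 = 341.4572

341.46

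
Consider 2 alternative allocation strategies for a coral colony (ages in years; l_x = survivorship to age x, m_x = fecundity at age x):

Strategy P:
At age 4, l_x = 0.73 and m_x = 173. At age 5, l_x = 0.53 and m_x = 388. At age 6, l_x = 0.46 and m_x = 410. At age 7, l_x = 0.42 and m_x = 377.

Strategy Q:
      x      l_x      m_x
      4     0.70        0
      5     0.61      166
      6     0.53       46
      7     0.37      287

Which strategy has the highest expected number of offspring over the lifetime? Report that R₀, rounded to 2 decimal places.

Strategy P: R₀ = 0.73×173 + 0.53×388 + 0.46×410 + 0.42×377 = 678.8700
Strategy Q: R₀ = 0.70×0 + 0.61×166 + 0.53×46 + 0.37×287 = 231.8300
Highest R₀: strategy P with 678.8700.

678.87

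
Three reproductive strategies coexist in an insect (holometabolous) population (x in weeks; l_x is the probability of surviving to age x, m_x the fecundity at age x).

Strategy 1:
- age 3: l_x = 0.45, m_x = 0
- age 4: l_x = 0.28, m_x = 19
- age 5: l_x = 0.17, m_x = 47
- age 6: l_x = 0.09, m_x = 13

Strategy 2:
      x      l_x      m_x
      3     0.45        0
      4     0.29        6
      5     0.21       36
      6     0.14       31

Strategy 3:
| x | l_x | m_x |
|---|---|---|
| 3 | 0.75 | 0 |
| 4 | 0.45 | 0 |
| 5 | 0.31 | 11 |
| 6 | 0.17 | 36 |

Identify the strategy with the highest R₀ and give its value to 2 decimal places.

14.48

Strategy 1: R₀ = 0.45×0 + 0.28×19 + 0.17×47 + 0.09×13 = 14.4800
Strategy 2: R₀ = 0.45×0 + 0.29×6 + 0.21×36 + 0.14×31 = 13.6400
Strategy 3: R₀ = 0.75×0 + 0.45×0 + 0.31×11 + 0.17×36 = 9.5300
Highest R₀: strategy 1 with 14.4800.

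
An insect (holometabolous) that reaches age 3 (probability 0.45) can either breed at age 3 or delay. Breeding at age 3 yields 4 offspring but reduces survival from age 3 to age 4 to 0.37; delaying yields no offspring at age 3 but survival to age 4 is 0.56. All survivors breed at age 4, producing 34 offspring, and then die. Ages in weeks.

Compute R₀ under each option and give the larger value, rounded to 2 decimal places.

8.57

breed at age 3: R₀ = 0.45 × (4 + 0.37 × 34) = 0.45 × 16.5800 = 7.4610
delay to age 4: R₀ = 0.45 × (0.56 × 34) = 0.45 × 19.0400 = 8.5680
Higher: delay to age 4 (8.5680).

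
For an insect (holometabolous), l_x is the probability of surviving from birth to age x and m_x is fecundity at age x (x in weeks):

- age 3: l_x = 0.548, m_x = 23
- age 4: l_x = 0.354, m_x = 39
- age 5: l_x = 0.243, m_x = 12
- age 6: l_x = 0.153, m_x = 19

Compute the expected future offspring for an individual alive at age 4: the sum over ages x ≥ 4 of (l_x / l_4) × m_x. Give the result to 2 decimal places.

55.45

l_4 = 0.354. Conditional survival from age 4 to x is l_x / l_4.
  x=4: (0.354/0.354) × 39 = 39.0000
  x=5: (0.243/0.354) × 12 = 8.2373
  x=6: (0.153/0.354) × 19 = 8.2119
Sum = 39.0000 + 8.2373 + 8.2119 = 55.4492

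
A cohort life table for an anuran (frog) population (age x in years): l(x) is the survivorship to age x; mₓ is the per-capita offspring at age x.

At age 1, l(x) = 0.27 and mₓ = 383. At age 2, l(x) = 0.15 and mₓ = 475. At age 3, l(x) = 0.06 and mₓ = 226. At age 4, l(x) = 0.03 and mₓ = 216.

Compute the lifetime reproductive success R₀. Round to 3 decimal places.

R₀ = Σ l(x) mₓ:
  age 1: 0.27 × 383 = 103.4100
  age 2: 0.15 × 475 = 71.2500
  age 3: 0.06 × 226 = 13.5600
  age 4: 0.03 × 216 = 6.4800
R₀ = 103.4100 + 71.2500 + 13.5600 + 6.4800 = 194.7000

194.700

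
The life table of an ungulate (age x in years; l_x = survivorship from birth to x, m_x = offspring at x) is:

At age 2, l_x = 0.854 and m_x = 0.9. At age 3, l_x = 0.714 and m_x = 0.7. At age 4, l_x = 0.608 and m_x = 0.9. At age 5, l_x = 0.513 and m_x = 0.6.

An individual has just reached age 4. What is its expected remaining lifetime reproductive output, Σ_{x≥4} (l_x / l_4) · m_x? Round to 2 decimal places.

1.41

l_4 = 0.608. Conditional survival from age 4 to x is l_x / l_4.
  x=4: (0.608/0.608) × 0.9 = 0.9000
  x=5: (0.513/0.608) × 0.6 = 0.5062
Sum = 0.9000 + 0.5062 = 1.4062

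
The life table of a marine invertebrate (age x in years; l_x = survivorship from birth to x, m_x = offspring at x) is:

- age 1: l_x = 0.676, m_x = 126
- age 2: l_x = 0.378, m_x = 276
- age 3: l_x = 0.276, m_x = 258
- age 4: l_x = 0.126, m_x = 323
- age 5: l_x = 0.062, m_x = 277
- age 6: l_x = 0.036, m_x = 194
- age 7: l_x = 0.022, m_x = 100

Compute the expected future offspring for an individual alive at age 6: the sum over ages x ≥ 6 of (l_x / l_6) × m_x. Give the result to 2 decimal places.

255.11

l_6 = 0.036. Conditional survival from age 6 to x is l_x / l_6.
  x=6: (0.036/0.036) × 194 = 194.0000
  x=7: (0.022/0.036) × 100 = 61.1111
Sum = 194.0000 + 61.1111 = 255.1111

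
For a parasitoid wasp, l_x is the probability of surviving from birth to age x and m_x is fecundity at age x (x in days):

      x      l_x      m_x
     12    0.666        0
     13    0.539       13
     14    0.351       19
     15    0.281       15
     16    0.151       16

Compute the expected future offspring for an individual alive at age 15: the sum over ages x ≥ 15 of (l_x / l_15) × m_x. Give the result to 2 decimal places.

l_15 = 0.281. Conditional survival from age 15 to x is l_x / l_15.
  x=15: (0.281/0.281) × 15 = 15.0000
  x=16: (0.151/0.281) × 16 = 8.5979
Sum = 15.0000 + 8.5979 = 23.5979

23.60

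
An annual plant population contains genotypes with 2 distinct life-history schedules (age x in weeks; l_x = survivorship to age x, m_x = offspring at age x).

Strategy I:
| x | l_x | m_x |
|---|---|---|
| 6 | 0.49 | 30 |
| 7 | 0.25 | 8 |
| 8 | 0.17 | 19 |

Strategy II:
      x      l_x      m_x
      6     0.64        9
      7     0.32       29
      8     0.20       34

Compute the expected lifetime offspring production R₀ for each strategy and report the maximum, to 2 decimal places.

21.84

Strategy I: R₀ = 0.49×30 + 0.25×8 + 0.17×19 = 19.9300
Strategy II: R₀ = 0.64×9 + 0.32×29 + 0.20×34 = 21.8400
Highest R₀: strategy II with 21.8400.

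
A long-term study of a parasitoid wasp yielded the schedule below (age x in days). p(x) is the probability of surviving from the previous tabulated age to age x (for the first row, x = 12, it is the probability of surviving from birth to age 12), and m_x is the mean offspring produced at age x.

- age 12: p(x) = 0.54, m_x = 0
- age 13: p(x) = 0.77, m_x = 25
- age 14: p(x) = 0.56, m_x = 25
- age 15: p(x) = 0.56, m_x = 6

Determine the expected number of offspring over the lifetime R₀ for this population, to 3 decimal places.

Survivorship from birth: l_x = p_12·p_13·…·p_x.
  l_12 = 0.54000
  l_13 = 0.41580
  l_14 = 0.23285
  l_15 = 0.13039
R₀ = Σ l_x m_x:
  age 12: 0.54000 × 0 = 0.0000
  age 13: 0.41580 × 25 = 10.3950
  age 14: 0.23285 × 25 = 5.8213
  age 15: 0.13039 × 6 = 0.7823
R₀ = 0.0000 + 10.3950 + 5.8213 + 0.7823 = 16.9986

16.999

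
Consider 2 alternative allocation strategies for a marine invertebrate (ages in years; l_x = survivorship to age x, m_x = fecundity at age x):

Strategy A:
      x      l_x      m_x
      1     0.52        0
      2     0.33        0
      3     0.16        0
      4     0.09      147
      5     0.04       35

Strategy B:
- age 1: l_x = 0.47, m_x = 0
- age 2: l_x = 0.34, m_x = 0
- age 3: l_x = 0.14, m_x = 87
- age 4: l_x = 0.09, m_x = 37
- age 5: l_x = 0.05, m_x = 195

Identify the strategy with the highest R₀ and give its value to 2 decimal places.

Strategy A: R₀ = 0.52×0 + 0.33×0 + 0.16×0 + 0.09×147 + 0.04×35 = 14.6300
Strategy B: R₀ = 0.47×0 + 0.34×0 + 0.14×87 + 0.09×37 + 0.05×195 = 25.2600
Highest R₀: strategy B with 25.2600.

25.26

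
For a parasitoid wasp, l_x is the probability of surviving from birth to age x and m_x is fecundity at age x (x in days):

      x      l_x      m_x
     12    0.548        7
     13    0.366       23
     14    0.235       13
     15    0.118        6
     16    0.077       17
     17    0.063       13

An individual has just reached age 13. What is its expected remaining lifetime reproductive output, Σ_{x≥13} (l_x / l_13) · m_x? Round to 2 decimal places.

39.10

l_13 = 0.366. Conditional survival from age 13 to x is l_x / l_13.
  x=13: (0.366/0.366) × 23 = 23.0000
  x=14: (0.235/0.366) × 13 = 8.3470
  x=15: (0.118/0.366) × 6 = 1.9344
  x=16: (0.077/0.366) × 17 = 3.5765
  x=17: (0.063/0.366) × 13 = 2.2377
Sum = 23.0000 + 8.3470 + 1.9344 + 3.5765 + 2.2377 = 39.0956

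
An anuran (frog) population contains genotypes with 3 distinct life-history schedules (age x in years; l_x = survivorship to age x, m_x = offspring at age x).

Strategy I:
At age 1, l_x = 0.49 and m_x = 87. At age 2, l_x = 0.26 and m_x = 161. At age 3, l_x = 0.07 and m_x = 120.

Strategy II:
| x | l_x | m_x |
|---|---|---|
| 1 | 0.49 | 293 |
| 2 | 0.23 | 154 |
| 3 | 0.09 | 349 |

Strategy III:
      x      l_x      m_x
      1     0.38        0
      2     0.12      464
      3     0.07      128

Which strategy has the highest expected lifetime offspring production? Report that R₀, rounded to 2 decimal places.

Strategy I: R₀ = 0.49×87 + 0.26×161 + 0.07×120 = 92.8900
Strategy II: R₀ = 0.49×293 + 0.23×154 + 0.09×349 = 210.4000
Strategy III: R₀ = 0.38×0 + 0.12×464 + 0.07×128 = 64.6400
Highest R₀: strategy II with 210.4000.

210.40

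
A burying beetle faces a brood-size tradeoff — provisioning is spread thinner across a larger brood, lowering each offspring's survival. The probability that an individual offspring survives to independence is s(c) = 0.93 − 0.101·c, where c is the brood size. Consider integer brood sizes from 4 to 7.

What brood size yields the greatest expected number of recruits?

Expected recruits = c × s(c):
  c=4: 4 × 0.526 = 2.104
  c=5: 5 × 0.425 = 2.125
  c=6: 6 × 0.324 = 1.944
  c=7: 7 × 0.223 = 1.561
Maximum at c = 5 (2.125 recruits).

5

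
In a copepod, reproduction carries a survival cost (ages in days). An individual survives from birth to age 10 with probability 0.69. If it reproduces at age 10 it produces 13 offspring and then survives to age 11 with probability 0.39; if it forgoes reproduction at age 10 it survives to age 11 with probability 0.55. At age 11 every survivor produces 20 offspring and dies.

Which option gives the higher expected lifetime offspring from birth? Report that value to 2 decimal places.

14.35

breed at age 10: R₀ = 0.69 × (13 + 0.39 × 20) = 0.69 × 20.8000 = 14.3520
delay to age 11: R₀ = 0.69 × (0.55 × 20) = 0.69 × 11.0000 = 7.5900
Higher: breed at age 10 (14.3520).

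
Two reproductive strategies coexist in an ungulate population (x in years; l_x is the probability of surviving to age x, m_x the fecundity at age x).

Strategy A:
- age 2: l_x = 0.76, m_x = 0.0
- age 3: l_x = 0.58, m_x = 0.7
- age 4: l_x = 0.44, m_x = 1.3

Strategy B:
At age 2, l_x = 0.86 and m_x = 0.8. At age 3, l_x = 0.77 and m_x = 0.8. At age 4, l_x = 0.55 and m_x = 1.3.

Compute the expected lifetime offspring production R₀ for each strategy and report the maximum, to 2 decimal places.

2.02

Strategy A: R₀ = 0.76×0.0 + 0.58×0.7 + 0.44×1.3 = 0.9780
Strategy B: R₀ = 0.86×0.8 + 0.77×0.8 + 0.55×1.3 = 2.0190
Highest R₀: strategy B with 2.0190.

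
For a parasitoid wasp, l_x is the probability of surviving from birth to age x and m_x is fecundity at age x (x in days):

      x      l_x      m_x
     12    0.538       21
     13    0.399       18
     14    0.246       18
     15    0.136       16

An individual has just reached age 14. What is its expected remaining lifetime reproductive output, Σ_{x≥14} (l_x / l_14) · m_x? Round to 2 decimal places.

26.85

l_14 = 0.246. Conditional survival from age 14 to x is l_x / l_14.
  x=14: (0.246/0.246) × 18 = 18.0000
  x=15: (0.136/0.246) × 16 = 8.8455
Sum = 18.0000 + 8.8455 = 26.8455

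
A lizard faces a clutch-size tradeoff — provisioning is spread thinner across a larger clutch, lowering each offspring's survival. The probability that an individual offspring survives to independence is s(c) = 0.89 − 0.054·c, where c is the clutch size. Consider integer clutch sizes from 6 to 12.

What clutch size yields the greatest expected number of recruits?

Expected recruits = c × s(c):
  c=6: 6 × 0.566 = 3.396
  c=7: 7 × 0.512 = 3.584
  c=8: 8 × 0.458 = 3.664
  c=9: 9 × 0.404 = 3.636
  c=10: 10 × 0.350 = 3.500
  c=11: 11 × 0.296 = 3.256
  c=12: 12 × 0.242 = 2.904
Maximum at c = 8 (3.664 recruits).

8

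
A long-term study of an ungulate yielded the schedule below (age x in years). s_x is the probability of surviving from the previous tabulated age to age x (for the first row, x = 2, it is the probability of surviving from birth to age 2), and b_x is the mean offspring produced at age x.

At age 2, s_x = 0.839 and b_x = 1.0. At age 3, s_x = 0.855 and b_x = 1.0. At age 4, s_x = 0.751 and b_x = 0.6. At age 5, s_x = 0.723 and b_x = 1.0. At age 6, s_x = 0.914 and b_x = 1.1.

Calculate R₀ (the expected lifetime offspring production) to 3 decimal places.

2.661

Survivorship from birth: l_x = s_2·s_3·…·s_x.
  l_2 = 0.83900
  l_3 = 0.71735
  l_4 = 0.53873
  l_5 = 0.38950
  l_6 = 0.35600
R₀ = Σ l_x b_x:
  age 2: 0.83900 × 1.0 = 0.8390
  age 3: 0.71735 × 1.0 = 0.7174
  age 4: 0.53873 × 0.6 = 0.3232
  age 5: 0.38950 × 1.0 = 0.3895
  age 6: 0.35600 × 1.1 = 0.3916
R₀ = 0.8390 + 0.7174 + 0.3232 + 0.3895 + 0.3916 = 2.6607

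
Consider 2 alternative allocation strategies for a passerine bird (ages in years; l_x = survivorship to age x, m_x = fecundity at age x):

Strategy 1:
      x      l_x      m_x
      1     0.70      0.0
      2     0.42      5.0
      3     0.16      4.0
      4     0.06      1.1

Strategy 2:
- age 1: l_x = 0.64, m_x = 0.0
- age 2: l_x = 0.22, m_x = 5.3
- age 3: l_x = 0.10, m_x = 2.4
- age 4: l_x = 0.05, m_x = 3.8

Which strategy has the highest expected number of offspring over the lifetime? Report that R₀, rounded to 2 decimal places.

2.81

Strategy 1: R₀ = 0.70×0.0 + 0.42×5.0 + 0.16×4.0 + 0.06×1.1 = 2.8060
Strategy 2: R₀ = 0.64×0.0 + 0.22×5.3 + 0.10×2.4 + 0.05×3.8 = 1.5960
Highest R₀: strategy 1 with 2.8060.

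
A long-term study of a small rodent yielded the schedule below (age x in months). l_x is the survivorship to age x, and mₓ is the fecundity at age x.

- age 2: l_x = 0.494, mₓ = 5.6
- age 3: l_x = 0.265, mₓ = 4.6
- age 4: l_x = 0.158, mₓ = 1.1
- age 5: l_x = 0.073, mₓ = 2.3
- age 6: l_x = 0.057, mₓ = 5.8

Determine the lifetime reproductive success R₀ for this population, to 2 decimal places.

4.66

R₀ = Σ l_x mₓ:
  age 2: 0.494 × 5.6 = 2.7664
  age 3: 0.265 × 4.6 = 1.2190
  age 4: 0.158 × 1.1 = 0.1738
  age 5: 0.073 × 2.3 = 0.1679
  age 6: 0.057 × 5.8 = 0.3306
R₀ = 2.7664 + 1.2190 + 0.1738 + 0.1679 + 0.3306 = 4.6577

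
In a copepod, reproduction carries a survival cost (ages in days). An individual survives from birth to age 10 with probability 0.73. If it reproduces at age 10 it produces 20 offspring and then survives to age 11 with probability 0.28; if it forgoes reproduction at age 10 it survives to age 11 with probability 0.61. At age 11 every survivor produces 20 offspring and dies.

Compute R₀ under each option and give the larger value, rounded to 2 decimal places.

18.69

breed at age 10: R₀ = 0.73 × (20 + 0.28 × 20) = 0.73 × 25.6000 = 18.6880
delay to age 11: R₀ = 0.73 × (0.61 × 20) = 0.73 × 12.2000 = 8.9060
Higher: breed at age 10 (18.6880).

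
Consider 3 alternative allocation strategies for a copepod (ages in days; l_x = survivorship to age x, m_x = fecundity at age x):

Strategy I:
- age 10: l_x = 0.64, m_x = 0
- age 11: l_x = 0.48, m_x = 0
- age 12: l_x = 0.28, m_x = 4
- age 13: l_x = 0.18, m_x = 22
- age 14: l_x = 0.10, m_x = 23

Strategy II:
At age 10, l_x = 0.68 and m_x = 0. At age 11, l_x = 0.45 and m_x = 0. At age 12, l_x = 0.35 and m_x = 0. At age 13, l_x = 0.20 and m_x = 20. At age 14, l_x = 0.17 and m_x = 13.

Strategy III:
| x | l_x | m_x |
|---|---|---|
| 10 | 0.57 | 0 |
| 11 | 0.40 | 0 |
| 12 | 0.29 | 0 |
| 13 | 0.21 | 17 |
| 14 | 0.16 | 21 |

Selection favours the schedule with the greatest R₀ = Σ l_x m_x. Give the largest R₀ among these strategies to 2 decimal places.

7.38

Strategy I: R₀ = 0.64×0 + 0.48×0 + 0.28×4 + 0.18×22 + 0.10×23 = 7.3800
Strategy II: R₀ = 0.68×0 + 0.45×0 + 0.35×0 + 0.20×20 + 0.17×13 = 6.2100
Strategy III: R₀ = 0.57×0 + 0.40×0 + 0.29×0 + 0.21×17 + 0.16×21 = 6.9300
Highest R₀: strategy I with 7.3800.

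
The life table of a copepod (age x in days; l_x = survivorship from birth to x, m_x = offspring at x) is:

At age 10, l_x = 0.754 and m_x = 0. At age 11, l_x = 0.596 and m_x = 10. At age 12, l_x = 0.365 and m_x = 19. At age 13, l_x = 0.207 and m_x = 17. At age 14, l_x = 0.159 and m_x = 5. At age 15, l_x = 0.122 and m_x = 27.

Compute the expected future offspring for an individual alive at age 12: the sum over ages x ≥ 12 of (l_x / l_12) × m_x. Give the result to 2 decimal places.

39.84

l_12 = 0.365. Conditional survival from age 12 to x is l_x / l_12.
  x=12: (0.365/0.365) × 19 = 19.0000
  x=13: (0.207/0.365) × 17 = 9.6411
  x=14: (0.159/0.365) × 5 = 2.1781
  x=15: (0.122/0.365) × 27 = 9.0247
Sum = 19.0000 + 9.6411 + 2.1781 + 9.0247 = 39.8438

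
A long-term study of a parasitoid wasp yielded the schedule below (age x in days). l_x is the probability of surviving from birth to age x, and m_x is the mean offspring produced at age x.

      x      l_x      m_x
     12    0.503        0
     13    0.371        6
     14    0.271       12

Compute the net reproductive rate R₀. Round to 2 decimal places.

5.48

R₀ = Σ l_x m_x:
  age 12: 0.503 × 0 = 0.0000
  age 13: 0.371 × 6 = 2.2260
  age 14: 0.271 × 12 = 3.2520
R₀ = 0.0000 + 2.2260 + 3.2520 = 5.4780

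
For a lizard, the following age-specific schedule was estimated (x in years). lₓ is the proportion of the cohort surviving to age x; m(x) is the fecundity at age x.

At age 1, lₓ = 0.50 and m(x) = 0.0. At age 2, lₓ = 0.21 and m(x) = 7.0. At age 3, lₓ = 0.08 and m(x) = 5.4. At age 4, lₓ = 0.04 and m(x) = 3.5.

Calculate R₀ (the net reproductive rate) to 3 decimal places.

R₀ = Σ lₓ m(x):
  age 1: 0.50 × 0.0 = 0.0000
  age 2: 0.21 × 7.0 = 1.4700
  age 3: 0.08 × 5.4 = 0.4320
  age 4: 0.04 × 3.5 = 0.1400
R₀ = 0.0000 + 1.4700 + 0.4320 + 0.1400 = 2.0420

2.042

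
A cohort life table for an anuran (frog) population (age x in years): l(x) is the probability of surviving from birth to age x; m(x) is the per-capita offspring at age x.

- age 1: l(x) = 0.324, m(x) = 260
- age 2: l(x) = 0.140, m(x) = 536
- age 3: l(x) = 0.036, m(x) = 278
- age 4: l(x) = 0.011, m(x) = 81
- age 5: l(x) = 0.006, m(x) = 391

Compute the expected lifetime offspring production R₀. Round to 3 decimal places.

172.525

R₀ = Σ l(x) m(x):
  age 1: 0.324 × 260 = 84.2400
  age 2: 0.140 × 536 = 75.0400
  age 3: 0.036 × 278 = 10.0080
  age 4: 0.011 × 81 = 0.8910
  age 5: 0.006 × 391 = 2.3460
R₀ = 84.2400 + 75.0400 + 10.0080 + 0.8910 + 2.3460 = 172.5250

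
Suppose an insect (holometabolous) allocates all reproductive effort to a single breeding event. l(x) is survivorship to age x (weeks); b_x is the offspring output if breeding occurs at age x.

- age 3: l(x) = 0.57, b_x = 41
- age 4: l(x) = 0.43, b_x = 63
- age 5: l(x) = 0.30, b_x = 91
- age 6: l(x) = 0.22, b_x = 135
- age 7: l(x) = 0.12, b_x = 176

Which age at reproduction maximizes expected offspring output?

6

Expected offspring if breeding at age x = l(x) × b_x:
  age 3: 0.57 × 41 = 23.370
  age 4: 0.43 × 63 = 27.090
  age 5: 0.30 × 91 = 27.300
  age 6: 0.22 × 135 = 29.700
  age 7: 0.12 × 176 = 21.120
Maximum at age 6 (29.700).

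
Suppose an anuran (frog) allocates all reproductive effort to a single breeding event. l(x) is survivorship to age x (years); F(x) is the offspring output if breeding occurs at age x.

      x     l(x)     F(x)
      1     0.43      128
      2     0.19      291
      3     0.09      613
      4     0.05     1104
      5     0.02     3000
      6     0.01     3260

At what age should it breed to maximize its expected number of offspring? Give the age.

5

Expected offspring if breeding at age x = l(x) × F(x):
  age 1: 0.43 × 128 = 55.040
  age 2: 0.19 × 291 = 55.290
  age 3: 0.09 × 613 = 55.170
  age 4: 0.05 × 1104 = 55.200
  age 5: 0.02 × 3000 = 60.000
  age 6: 0.01 × 3260 = 32.600
Maximum at age 5 (60.000).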